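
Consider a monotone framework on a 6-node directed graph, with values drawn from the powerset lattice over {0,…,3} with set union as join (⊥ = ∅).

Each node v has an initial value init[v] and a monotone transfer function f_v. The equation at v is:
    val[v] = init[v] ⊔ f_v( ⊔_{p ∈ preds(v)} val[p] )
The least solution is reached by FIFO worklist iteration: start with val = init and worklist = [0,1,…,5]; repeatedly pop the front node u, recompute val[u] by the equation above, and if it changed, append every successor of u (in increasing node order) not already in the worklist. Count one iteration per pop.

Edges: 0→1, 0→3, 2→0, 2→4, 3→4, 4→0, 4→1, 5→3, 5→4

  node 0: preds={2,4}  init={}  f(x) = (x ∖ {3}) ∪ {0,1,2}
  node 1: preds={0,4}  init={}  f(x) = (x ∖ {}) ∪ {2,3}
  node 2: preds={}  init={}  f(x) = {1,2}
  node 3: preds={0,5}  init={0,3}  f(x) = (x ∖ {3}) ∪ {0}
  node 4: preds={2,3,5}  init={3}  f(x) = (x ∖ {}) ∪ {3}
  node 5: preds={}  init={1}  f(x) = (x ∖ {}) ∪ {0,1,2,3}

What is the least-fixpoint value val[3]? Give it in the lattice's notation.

{0,1,2,3}

Trace (10 dequeues):
  [1] u=0 | in {3} | out {0,1,2} | prev {} | push {}
  [2] u=1 | in {0,1,2,3} | out {0,1,2,3} | prev {} | push {}
  [3] u=2 | in {} | out {1,2} | prev {} | push {0}
  [4] u=3 | in {0,1,2} | out {0,1,2,3} | prev {0,3} | push {}
  [5] u=4 | in {0,1,2,3} | out {0,1,2,3} | prev {3} | push {1}
  [6] u=5 | in {} | out {0,1,2,3} | prev {1} | push {3,4}
  [7] u=0 | in {0,1,2,3} | out {0,1,2} | ==
  [8] u=1 | in {0,1,2,3} | out {0,1,2,3} | ==
  [9] u=3 | in {0,1,2,3} | out {0,1,2,3} | ==
  [10] u=4 | in {0,1,2,3} | out {0,1,2,3} | ==

Converged values:
  [0] {0,1,2}
  [1] {0,1,2,3}
  [2] {1,2}
  [3] {0,1,2,3}
  [4] {0,1,2,3}
  [5] {0,1,2,3}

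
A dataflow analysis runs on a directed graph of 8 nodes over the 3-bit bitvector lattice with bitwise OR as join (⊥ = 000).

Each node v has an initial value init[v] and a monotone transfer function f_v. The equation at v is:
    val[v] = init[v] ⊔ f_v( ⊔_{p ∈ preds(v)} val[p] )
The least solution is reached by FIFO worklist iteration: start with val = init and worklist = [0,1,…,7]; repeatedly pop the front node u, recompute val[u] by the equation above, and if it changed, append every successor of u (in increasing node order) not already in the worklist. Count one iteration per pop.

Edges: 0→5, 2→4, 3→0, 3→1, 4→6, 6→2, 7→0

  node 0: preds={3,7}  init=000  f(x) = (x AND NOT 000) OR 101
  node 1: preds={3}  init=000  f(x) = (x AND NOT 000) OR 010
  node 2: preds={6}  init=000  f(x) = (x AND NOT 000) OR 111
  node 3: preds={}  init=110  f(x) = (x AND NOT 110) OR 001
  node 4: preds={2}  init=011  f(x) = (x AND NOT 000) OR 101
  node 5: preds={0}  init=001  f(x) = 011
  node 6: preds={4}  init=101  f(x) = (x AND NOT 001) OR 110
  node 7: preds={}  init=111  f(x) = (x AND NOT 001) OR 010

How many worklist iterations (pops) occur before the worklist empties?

11

Iteration log — 11 steps:
  step 1. node 0  ⊔preds=111  new=111  old=000  +wl: 
  step 2. node 1  ⊔preds=110  new=110  old=000  +wl: 
  step 3. node 2  ⊔preds=101  new=111  old=000  +wl: 
  step 4. node 3  ⊔preds=000  new=111  old=110  +wl: 0,1
  step 5. node 4  ⊔preds=111  new=111  old=011  +wl: 
  step 6. node 5  ⊔preds=111  new=011  old=001  +wl: 
  step 7. node 6  ⊔preds=111  new=111  old=101  +wl: 2
  step 8. node 7  ⊔preds=000  new=111  stable
  step 9. node 0  ⊔preds=111  new=111  stable
  step 10. node 1  ⊔preds=111  new=111  old=110  +wl: 
  step 11. node 2  ⊔preds=111  new=111  stable

Least fixpoint reached:
  node 0: 111
  node 1: 111
  node 2: 111
  node 3: 111
  node 4: 111
  node 5: 011
  node 6: 111
  node 7: 111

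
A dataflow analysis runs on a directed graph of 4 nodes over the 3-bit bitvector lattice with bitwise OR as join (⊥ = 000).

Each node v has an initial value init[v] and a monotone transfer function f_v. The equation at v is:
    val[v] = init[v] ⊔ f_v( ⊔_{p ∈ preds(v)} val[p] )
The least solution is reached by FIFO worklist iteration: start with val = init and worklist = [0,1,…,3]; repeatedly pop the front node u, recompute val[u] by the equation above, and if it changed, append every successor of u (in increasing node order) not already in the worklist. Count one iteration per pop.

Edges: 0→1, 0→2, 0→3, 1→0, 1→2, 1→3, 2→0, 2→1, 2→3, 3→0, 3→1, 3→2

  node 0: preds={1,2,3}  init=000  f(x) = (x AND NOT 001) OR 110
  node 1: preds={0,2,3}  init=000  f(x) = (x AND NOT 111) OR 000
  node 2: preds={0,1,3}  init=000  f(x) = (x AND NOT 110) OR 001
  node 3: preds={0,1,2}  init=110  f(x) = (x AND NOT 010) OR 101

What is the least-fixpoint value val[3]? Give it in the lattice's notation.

111

Worklist (7 pops):
  #1 pop 0: in=110 → 110 (was 000); enqueue []
  #2 pop 1: in=110 → 000 (no change)
  #3 pop 2: in=110 → 001 (was 000); enqueue [0,1]
  #4 pop 3: in=111 → 111 (was 110); enqueue [2]
  #5 pop 0: in=111 → 110 (no change)
  #6 pop 1: in=111 → 000 (no change)
  #7 pop 2: in=111 → 001 (no change)

Fixpoint:
  val[0] = 110
  val[1] = 000
  val[2] = 001
  val[3] = 111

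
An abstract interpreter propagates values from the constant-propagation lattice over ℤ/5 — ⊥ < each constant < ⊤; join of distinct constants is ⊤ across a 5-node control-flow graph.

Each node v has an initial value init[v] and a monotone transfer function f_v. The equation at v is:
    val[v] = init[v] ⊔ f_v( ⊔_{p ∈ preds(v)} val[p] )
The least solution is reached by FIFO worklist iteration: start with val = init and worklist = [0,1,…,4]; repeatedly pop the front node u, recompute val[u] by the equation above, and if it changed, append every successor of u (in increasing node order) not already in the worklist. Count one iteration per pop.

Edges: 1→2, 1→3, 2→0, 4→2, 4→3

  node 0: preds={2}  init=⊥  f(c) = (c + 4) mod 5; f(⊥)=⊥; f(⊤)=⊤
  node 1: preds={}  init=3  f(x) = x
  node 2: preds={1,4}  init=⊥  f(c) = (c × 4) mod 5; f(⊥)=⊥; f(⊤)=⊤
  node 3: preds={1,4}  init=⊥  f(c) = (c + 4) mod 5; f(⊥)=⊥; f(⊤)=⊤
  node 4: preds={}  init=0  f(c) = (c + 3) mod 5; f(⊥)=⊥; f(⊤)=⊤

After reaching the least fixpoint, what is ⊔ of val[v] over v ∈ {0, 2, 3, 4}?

Worklist (6 pops):
  #1 pop 0: in=⊥ → ⊥ (no change)
  #2 pop 1: in=⊥ → 3 (no change)
  #3 pop 2: in=⊤ → ⊤ (was ⊥); enqueue [0]
  #4 pop 3: in=⊤ → ⊤ (was ⊥); enqueue []
  #5 pop 4: in=⊥ → 0 (no change)
  #6 pop 0: in=⊤ → ⊤ (was ⊥); enqueue []

Fixpoint:
  val[0] = ⊤
  val[1] = 3
  val[2] = ⊤
  val[3] = ⊤
  val[4] = 0

⊤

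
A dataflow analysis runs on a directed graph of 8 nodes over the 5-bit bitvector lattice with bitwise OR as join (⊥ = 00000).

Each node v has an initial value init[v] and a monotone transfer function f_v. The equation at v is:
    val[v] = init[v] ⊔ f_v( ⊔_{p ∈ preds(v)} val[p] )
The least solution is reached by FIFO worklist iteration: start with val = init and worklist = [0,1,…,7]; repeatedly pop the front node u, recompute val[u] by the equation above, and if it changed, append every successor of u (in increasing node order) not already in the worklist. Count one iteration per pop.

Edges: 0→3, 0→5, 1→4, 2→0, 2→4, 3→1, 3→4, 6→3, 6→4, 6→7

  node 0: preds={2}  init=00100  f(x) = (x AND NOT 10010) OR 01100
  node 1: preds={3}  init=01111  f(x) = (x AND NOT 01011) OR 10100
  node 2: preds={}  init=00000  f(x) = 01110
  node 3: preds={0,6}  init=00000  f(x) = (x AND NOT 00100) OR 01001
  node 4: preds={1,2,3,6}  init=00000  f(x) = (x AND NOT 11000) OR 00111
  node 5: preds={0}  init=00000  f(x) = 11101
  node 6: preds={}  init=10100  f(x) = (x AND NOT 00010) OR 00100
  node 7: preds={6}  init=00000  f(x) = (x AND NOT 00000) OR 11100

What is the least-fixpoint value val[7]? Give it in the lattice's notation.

11100

Worklist (10 pops):
  #1 pop 0: in=00000 → 01100 (was 00100); enqueue []
  #2 pop 1: in=00000 → 11111 (was 01111); enqueue []
  #3 pop 2: in=00000 → 01110 (was 00000); enqueue [0]
  #4 pop 3: in=11100 → 11001 (was 00000); enqueue [1]
  #5 pop 4: in=11111 → 00111 (was 00000); enqueue []
  #6 pop 5: in=01100 → 11101 (was 00000); enqueue []
  #7 pop 6: in=00000 → 10100 (no change)
  #8 pop 7: in=10100 → 11100 (was 00000); enqueue []
  #9 pop 0: in=01110 → 01100 (no change)
  #10 pop 1: in=11001 → 11111 (no change)

Fixpoint:
  val[0] = 01100
  val[1] = 11111
  val[2] = 01110
  val[3] = 11001
  val[4] = 00111
  val[5] = 11101
  val[6] = 10100
  val[7] = 11100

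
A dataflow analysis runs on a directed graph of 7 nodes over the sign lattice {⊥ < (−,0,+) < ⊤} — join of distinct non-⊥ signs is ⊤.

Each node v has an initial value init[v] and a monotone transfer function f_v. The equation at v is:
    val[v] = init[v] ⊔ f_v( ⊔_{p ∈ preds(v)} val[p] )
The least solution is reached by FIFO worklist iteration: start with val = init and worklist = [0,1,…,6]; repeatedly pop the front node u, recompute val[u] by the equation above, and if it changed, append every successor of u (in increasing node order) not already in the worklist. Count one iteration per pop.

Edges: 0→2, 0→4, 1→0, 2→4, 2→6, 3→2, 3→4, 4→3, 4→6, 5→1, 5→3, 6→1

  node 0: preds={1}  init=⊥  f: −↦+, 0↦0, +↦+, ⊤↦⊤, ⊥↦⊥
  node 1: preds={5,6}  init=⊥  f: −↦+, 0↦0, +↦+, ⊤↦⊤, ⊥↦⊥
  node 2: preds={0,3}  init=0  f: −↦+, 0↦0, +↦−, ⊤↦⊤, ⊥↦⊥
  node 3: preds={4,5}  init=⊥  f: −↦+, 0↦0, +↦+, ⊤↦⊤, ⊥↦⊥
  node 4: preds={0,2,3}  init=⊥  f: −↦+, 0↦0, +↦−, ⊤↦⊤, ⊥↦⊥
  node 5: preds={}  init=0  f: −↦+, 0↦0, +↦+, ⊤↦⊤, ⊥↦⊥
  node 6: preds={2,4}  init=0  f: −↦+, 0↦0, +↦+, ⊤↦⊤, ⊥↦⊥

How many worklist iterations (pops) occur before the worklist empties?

11

Worklist (11 pops):
  #1 pop 0: in=⊥ → ⊥ (no change)
  #2 pop 1: in=0 → 0 (was ⊥); enqueue [0]
  #3 pop 2: in=⊥ → 0 (no change)
  #4 pop 3: in=0 → 0 (was ⊥); enqueue [2]
  #5 pop 4: in=0 → 0 (was ⊥); enqueue [3]
  #6 pop 5: in=⊥ → 0 (no change)
  #7 pop 6: in=0 → 0 (no change)
  #8 pop 0: in=0 → 0 (was ⊥); enqueue [4]
  #9 pop 2: in=0 → 0 (no change)
  #10 pop 3: in=0 → 0 (no change)
  #11 pop 4: in=0 → 0 (no change)

Fixpoint:
  val[0] = 0
  val[1] = 0
  val[2] = 0
  val[3] = 0
  val[4] = 0
  val[5] = 0
  val[6] = 0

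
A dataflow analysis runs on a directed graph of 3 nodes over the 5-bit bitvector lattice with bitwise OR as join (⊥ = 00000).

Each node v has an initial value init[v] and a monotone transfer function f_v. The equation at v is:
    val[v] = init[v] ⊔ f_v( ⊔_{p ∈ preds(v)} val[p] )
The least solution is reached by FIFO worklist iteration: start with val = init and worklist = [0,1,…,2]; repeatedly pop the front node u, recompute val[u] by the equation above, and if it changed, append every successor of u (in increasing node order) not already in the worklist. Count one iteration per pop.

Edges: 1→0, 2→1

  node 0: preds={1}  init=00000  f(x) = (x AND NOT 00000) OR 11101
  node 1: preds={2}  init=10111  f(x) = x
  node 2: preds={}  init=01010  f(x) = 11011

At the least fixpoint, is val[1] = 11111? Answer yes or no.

yes

Trace (5 dequeues):
  [1] u=0 | in 10111 | out 11111 | prev 00000 | push {}
  [2] u=1 | in 01010 | out 11111 | prev 10111 | push {0}
  [3] u=2 | in 00000 | out 11011 | prev 01010 | push {1}
  [4] u=0 | in 11111 | out 11111 | ==
  [5] u=1 | in 11011 | out 11111 | ==

Converged values:
  [0] 11111
  [1] 11111
  [2] 11011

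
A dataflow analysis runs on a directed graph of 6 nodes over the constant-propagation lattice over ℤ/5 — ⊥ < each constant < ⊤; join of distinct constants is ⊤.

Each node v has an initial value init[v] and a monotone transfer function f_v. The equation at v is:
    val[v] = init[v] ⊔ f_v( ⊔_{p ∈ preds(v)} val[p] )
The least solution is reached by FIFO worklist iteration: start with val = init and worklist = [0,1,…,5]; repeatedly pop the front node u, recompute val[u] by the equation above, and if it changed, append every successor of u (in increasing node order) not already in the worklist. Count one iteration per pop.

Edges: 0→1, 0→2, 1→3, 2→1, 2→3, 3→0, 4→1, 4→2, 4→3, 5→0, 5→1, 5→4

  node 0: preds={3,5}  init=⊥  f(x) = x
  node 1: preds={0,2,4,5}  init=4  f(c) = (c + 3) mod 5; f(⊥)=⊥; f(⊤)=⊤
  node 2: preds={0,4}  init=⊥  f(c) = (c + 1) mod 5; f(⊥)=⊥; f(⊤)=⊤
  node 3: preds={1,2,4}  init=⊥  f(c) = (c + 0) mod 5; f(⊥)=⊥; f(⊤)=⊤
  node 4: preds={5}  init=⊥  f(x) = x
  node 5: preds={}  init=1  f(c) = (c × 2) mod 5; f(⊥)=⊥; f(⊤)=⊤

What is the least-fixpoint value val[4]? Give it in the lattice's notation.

1

Iteration log — 11 steps:
  step 1. node 0  ⊔preds=1  new=1  old=⊥  +wl: 
  step 2. node 1  ⊔preds=1  new=4  stable
  step 3. node 2  ⊔preds=1  new=2  old=⊥  +wl: 1
  step 4. node 3  ⊔preds=⊤  new=⊤  old=⊥  +wl: 0
  step 5. node 4  ⊔preds=1  new=1  old=⊥  +wl: 2,3
  step 6. node 5  ⊔preds=⊥  new=1  stable
  step 7. node 1  ⊔preds=⊤  new=⊤  old=4  +wl: 
  step 8. node 0  ⊔preds=⊤  new=⊤  old=1  +wl: 1
  step 9. node 2  ⊔preds=⊤  new=⊤  old=2  +wl: 
  step 10. node 3  ⊔preds=⊤  new=⊤  stable
  step 11. node 1  ⊔preds=⊤  new=⊤  stable

Least fixpoint reached:
  node 0: ⊤
  node 1: ⊤
  node 2: ⊤
  node 3: ⊤
  node 4: 1
  node 5: 1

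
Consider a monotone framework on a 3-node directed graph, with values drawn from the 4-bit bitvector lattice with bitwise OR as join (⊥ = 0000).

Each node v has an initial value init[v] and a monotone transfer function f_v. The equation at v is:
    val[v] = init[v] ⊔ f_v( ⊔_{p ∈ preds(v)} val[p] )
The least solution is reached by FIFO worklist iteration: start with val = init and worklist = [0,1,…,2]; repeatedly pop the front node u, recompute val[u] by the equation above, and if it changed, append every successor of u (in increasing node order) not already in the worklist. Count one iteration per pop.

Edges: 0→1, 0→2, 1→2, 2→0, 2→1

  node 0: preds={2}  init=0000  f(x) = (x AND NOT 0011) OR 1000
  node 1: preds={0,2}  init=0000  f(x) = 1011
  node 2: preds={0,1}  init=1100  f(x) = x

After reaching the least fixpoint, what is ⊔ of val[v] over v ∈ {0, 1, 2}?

1111

Worklist (5 pops):
  #1 pop 0: in=1100 → 1100 (was 0000); enqueue []
  #2 pop 1: in=1100 → 1011 (was 0000); enqueue []
  #3 pop 2: in=1111 → 1111 (was 1100); enqueue [0,1]
  #4 pop 0: in=1111 → 1100 (no change)
  #5 pop 1: in=1111 → 1011 (no change)

Fixpoint:
  val[0] = 1100
  val[1] = 1011
  val[2] = 1111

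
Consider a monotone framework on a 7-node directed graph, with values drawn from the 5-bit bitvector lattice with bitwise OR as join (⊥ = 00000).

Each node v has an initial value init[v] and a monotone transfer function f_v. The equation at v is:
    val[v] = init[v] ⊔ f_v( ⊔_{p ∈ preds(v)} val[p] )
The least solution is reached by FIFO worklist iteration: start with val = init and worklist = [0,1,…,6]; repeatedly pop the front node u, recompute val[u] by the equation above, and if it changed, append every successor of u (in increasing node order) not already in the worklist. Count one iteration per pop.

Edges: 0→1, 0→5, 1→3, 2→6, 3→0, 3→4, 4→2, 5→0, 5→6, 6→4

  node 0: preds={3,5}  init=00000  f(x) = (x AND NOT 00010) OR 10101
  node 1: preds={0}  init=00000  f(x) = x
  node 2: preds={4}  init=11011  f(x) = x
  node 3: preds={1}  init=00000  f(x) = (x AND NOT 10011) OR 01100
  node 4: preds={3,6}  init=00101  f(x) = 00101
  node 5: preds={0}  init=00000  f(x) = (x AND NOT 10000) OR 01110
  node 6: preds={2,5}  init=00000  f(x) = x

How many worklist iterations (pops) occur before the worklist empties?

12

Worklist (12 pops):
  #1 pop 0: in=00000 → 10101 (was 00000); enqueue []
  #2 pop 1: in=10101 → 10101 (was 00000); enqueue []
  #3 pop 2: in=00101 → 11111 (was 11011); enqueue []
  #4 pop 3: in=10101 → 01100 (was 00000); enqueue [0]
  #5 pop 4: in=01100 → 00101 (no change)
  #6 pop 5: in=10101 → 01111 (was 00000); enqueue []
  #7 pop 6: in=11111 → 11111 (was 00000); enqueue [4]
  #8 pop 0: in=01111 → 11101 (was 10101); enqueue [1,5]
  #9 pop 4: in=11111 → 00101 (no change)
  #10 pop 1: in=11101 → 11101 (was 10101); enqueue [3]
  #11 pop 5: in=11101 → 01111 (no change)
  #12 pop 3: in=11101 → 01100 (no change)

Fixpoint:
  val[0] = 11101
  val[1] = 11101
  val[2] = 11111
  val[3] = 01100
  val[4] = 00101
  val[5] = 01111
  val[6] = 11111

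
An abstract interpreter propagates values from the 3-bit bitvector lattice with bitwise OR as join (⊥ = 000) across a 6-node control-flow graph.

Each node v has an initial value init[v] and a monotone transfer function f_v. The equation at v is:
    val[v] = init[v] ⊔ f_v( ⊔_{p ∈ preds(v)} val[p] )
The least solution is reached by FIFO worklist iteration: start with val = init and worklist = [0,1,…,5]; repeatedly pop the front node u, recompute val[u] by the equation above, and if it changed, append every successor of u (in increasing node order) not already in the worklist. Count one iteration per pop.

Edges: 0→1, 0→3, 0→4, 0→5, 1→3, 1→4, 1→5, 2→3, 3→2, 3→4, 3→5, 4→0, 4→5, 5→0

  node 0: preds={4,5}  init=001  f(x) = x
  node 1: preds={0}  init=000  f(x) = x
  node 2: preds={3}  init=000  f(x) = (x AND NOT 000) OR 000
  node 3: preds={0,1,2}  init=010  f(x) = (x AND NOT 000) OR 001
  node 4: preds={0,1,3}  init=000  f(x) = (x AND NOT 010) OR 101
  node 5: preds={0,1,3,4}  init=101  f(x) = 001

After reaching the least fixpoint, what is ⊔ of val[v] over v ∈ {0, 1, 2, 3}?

Trace (9 dequeues):
  [1] u=0 | in 101 | out 101 | prev 001 | push {}
  [2] u=1 | in 101 | out 101 | prev 000 | push {}
  [3] u=2 | in 010 | out 010 | prev 000 | push {}
  [4] u=3 | in 111 | out 111 | prev 010 | push {2}
  [5] u=4 | in 111 | out 101 | prev 000 | push {0}
  [6] u=5 | in 111 | out 101 | ==
  [7] u=2 | in 111 | out 111 | prev 010 | push {3}
  [8] u=0 | in 101 | out 101 | ==
  [9] u=3 | in 111 | out 111 | ==

Converged values:
  [0] 101
  [1] 101
  [2] 111
  [3] 111
  [4] 101
  [5] 101

111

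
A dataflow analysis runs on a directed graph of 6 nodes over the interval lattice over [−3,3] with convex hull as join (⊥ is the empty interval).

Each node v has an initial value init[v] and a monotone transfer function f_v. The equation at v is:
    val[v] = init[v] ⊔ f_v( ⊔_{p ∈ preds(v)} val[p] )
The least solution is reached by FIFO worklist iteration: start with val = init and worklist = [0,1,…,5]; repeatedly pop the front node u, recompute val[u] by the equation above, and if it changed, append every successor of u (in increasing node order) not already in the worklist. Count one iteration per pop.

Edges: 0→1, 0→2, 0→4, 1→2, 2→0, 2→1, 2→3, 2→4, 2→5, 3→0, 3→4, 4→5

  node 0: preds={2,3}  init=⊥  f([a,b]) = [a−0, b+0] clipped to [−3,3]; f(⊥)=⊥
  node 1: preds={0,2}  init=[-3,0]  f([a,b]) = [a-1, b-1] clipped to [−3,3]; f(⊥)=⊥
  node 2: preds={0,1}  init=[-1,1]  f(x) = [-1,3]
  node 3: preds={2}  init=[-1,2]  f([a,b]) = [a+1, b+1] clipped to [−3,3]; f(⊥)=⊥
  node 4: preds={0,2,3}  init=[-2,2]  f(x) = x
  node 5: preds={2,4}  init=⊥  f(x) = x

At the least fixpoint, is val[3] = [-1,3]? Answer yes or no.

Worklist (10 pops):
  #1 pop 0: in=[-1,2] → [-1,2] (was ⊥); enqueue []
  #2 pop 1: in=[-1,2] → [-3,1] (was [-3,0]); enqueue []
  #3 pop 2: in=[-3,2] → [-1,3] (was [-1,1]); enqueue [0,1]
  #4 pop 3: in=[-1,3] → [-1,3] (was [-1,2]); enqueue []
  #5 pop 4: in=[-1,3] → [-2,3] (was [-2,2]); enqueue []
  #6 pop 5: in=[-2,3] → [-2,3] (was ⊥); enqueue []
  #7 pop 0: in=[-1,3] → [-1,3] (was [-1,2]); enqueue [2,4]
  #8 pop 1: in=[-1,3] → [-3,2] (was [-3,1]); enqueue []
  #9 pop 2: in=[-3,3] → [-1,3] (no change)
  #10 pop 4: in=[-1,3] → [-2,3] (no change)

Fixpoint:
  val[0] = [-1,3]
  val[1] = [-3,2]
  val[2] = [-1,3]
  val[3] = [-1,3]
  val[4] = [-2,3]
  val[5] = [-2,3]

yes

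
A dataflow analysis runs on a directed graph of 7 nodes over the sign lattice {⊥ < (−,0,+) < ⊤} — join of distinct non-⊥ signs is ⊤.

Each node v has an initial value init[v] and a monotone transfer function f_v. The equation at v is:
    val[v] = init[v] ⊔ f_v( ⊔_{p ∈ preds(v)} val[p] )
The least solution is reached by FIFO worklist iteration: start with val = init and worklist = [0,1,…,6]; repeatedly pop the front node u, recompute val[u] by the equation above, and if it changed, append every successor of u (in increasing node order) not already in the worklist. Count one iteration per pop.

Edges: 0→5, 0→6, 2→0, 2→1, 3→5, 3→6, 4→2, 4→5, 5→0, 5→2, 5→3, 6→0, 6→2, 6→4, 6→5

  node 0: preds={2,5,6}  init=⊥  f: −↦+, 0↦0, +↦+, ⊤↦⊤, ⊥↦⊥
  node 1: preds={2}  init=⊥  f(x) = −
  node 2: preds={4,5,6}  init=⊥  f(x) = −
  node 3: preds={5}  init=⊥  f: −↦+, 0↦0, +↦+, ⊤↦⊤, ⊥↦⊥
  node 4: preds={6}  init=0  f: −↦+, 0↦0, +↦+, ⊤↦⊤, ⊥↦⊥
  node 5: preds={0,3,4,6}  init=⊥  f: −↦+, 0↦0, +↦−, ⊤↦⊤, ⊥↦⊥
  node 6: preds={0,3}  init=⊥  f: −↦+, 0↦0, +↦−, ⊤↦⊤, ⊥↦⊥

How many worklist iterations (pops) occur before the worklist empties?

20

Iteration log — 20 steps:
  step 1. node 0  ⊔preds=⊥  new=⊥  stable
  step 2. node 1  ⊔preds=⊥  new=−  old=⊥  +wl: 
  step 3. node 2  ⊔preds=0  new=−  old=⊥  +wl: 0,1
  step 4. node 3  ⊔preds=⊥  new=⊥  stable
  step 5. node 4  ⊔preds=⊥  new=0  stable
  step 6. node 5  ⊔preds=0  new=0  old=⊥  +wl: 2,3
  step 7. node 6  ⊔preds=⊥  new=⊥  stable
  step 8. node 0  ⊔preds=⊤  new=⊤  old=⊥  +wl: 5,6
  step 9. node 1  ⊔preds=−  new=−  stable
  step 10. node 2  ⊔preds=0  new=−  stable
  step 11. node 3  ⊔preds=0  new=0  old=⊥  +wl: 
  step 12. node 5  ⊔preds=⊤  new=⊤  old=0  +wl: 0,2,3
  step 13. node 6  ⊔preds=⊤  new=⊤  old=⊥  +wl: 4,5
  step 14. node 0  ⊔preds=⊤  new=⊤  stable
  step 15. node 2  ⊔preds=⊤  new=−  stable
  step 16. node 3  ⊔preds=⊤  new=⊤  old=0  +wl: 6
  step 17. node 4  ⊔preds=⊤  new=⊤  old=0  +wl: 2
  step 18. node 5  ⊔preds=⊤  new=⊤  stable
  step 19. node 6  ⊔preds=⊤  new=⊤  stable
  step 20. node 2  ⊔preds=⊤  new=−  stable

Least fixpoint reached:
  node 0: ⊤
  node 1: −
  node 2: −
  node 3: ⊤
  node 4: ⊤
  node 5: ⊤
  node 6: ⊤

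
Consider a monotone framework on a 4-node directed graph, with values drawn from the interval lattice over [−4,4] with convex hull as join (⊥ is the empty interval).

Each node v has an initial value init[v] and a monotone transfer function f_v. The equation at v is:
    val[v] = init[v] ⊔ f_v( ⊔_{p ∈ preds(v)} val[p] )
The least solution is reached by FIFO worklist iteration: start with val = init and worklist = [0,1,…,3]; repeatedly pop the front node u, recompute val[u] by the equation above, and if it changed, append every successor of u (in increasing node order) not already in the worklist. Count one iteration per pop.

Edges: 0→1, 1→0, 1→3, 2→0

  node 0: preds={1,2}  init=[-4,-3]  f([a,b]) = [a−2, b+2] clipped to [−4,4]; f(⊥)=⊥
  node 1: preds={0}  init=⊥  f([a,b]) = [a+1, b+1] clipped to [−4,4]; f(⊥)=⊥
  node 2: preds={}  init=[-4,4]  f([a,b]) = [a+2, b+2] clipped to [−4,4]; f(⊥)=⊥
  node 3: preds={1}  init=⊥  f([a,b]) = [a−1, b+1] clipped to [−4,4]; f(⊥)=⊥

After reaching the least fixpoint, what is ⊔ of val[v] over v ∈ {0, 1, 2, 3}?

[-4,4]

Worklist (5 pops):
  #1 pop 0: in=[-4,4] → [-4,4] (was [-4,-3]); enqueue []
  #2 pop 1: in=[-4,4] → [-3,4] (was ⊥); enqueue [0]
  #3 pop 2: in=⊥ → [-4,4] (no change)
  #4 pop 3: in=[-3,4] → [-4,4] (was ⊥); enqueue []
  #5 pop 0: in=[-4,4] → [-4,4] (no change)

Fixpoint:
  val[0] = [-4,4]
  val[1] = [-3,4]
  val[2] = [-4,4]
  val[3] = [-4,4]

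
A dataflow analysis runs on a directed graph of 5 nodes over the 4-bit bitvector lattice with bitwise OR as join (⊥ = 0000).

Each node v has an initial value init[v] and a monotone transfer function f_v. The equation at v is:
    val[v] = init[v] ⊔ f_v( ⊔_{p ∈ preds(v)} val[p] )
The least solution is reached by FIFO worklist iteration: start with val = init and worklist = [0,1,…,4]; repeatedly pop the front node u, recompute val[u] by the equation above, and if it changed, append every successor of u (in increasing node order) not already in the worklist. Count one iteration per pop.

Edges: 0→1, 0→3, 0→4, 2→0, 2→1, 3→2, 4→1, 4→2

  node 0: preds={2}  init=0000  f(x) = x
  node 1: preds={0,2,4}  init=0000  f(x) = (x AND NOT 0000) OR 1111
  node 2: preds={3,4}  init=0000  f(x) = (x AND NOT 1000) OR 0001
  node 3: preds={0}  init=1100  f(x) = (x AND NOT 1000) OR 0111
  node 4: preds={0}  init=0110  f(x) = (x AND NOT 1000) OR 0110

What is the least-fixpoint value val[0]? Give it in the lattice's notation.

0111

Trace (12 dequeues):
  [1] u=0 | in 0000 | out 0000 | ==
  [2] u=1 | in 0110 | out 1111 | prev 0000 | push {}
  [3] u=2 | in 1110 | out 0111 | prev 0000 | push {0,1}
  [4] u=3 | in 0000 | out 1111 | prev 1100 | push {2}
  [5] u=4 | in 0000 | out 0110 | ==
  [6] u=0 | in 0111 | out 0111 | prev 0000 | push {3,4}
  [7] u=1 | in 0111 | out 1111 | ==
  [8] u=2 | in 1111 | out 0111 | ==
  [9] u=3 | in 0111 | out 1111 | ==
  [10] u=4 | in 0111 | out 0111 | prev 0110 | push {1,2}
  [11] u=1 | in 0111 | out 1111 | ==
  [12] u=2 | in 1111 | out 0111 | ==

Converged values:
  [0] 0111
  [1] 1111
  [2] 0111
  [3] 1111
  [4] 0111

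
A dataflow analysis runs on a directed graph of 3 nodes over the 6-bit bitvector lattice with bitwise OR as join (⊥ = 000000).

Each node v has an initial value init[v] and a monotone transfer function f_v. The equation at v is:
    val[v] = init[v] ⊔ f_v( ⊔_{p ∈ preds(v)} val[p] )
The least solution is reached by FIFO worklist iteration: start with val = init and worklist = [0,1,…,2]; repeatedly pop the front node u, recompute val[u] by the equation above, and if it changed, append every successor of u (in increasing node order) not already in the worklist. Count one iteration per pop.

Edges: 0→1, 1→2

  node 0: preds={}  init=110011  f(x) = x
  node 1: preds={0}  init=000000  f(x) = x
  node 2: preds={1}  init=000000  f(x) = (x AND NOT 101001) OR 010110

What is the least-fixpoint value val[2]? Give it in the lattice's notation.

010110

Trace (3 dequeues):
  [1] u=0 | in 000000 | out 110011 | ==
  [2] u=1 | in 110011 | out 110011 | prev 000000 | push {}
  [3] u=2 | in 110011 | out 010110 | prev 000000 | push {}

Converged values:
  [0] 110011
  [1] 110011
  [2] 010110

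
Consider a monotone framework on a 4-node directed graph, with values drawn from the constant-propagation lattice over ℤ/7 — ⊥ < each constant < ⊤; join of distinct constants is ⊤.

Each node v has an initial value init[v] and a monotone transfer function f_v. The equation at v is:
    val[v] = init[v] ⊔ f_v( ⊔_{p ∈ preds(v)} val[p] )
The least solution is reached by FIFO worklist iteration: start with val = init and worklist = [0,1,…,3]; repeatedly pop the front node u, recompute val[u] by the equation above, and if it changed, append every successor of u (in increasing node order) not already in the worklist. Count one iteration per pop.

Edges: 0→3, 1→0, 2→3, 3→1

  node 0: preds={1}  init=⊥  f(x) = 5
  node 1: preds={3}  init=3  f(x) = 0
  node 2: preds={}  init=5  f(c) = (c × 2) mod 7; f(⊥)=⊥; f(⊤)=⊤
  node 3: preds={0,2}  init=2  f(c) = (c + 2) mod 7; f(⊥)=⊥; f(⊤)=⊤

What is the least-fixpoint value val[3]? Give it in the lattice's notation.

⊤

Worklist (6 pops):
  #1 pop 0: in=3 → 5 (was ⊥); enqueue []
  #2 pop 1: in=2 → ⊤ (was 3); enqueue [0]
  #3 pop 2: in=⊥ → 5 (no change)
  #4 pop 3: in=5 → ⊤ (was 2); enqueue [1]
  #5 pop 0: in=⊤ → 5 (no change)
  #6 pop 1: in=⊤ → ⊤ (no change)

Fixpoint:
  val[0] = 5
  val[1] = ⊤
  val[2] = 5
  val[3] = ⊤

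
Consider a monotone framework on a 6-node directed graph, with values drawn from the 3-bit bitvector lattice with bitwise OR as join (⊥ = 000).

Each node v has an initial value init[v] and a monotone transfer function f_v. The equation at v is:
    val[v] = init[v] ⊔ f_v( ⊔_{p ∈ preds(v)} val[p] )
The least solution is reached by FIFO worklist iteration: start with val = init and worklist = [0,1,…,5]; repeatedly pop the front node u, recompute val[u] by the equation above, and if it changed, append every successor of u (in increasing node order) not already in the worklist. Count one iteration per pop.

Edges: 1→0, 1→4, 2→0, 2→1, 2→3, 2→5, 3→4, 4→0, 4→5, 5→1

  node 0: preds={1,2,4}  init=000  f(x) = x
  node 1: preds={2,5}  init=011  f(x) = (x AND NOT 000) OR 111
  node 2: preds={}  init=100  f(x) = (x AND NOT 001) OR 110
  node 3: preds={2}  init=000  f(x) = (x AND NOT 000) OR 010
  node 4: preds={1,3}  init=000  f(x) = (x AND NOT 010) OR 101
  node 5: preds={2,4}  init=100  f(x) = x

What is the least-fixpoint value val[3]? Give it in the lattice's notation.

110

Worklist (8 pops):
  #1 pop 0: in=111 → 111 (was 000); enqueue []
  #2 pop 1: in=100 → 111 (was 011); enqueue [0]
  #3 pop 2: in=000 → 110 (was 100); enqueue [1]
  #4 pop 3: in=110 → 110 (was 000); enqueue []
  #5 pop 4: in=111 → 101 (was 000); enqueue []
  #6 pop 5: in=111 → 111 (was 100); enqueue []
  #7 pop 0: in=111 → 111 (no change)
  #8 pop 1: in=111 → 111 (no change)

Fixpoint:
  val[0] = 111
  val[1] = 111
  val[2] = 110
  val[3] = 110
  val[4] = 101
  val[5] = 111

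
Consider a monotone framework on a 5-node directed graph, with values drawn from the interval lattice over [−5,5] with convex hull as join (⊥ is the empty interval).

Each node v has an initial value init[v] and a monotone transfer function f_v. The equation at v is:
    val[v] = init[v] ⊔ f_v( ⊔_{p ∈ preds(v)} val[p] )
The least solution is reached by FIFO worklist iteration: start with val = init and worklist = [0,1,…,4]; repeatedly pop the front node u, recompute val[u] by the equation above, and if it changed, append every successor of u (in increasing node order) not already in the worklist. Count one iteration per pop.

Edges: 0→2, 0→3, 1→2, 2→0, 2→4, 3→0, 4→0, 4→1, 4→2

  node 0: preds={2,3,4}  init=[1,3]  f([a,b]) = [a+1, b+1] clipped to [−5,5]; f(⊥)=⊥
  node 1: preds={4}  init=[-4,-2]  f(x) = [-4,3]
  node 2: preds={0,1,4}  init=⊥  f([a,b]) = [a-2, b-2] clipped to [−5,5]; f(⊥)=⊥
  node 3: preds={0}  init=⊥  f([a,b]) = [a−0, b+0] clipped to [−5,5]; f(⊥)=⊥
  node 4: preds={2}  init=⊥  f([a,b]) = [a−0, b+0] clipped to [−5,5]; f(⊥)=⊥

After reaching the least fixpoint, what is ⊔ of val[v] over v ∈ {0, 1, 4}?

[-5,5]

Worklist (19 pops):
  #1 pop 0: in=⊥ → [1,3] (no change)
  #2 pop 1: in=⊥ → [-4,3] (was [-4,-2]); enqueue []
  #3 pop 2: in=[-4,3] → [-5,1] (was ⊥); enqueue [0]
  #4 pop 3: in=[1,3] → [1,3] (was ⊥); enqueue []
  #5 pop 4: in=[-5,1] → [-5,1] (was ⊥); enqueue [1,2]
  #6 pop 0: in=[-5,3] → [-4,4] (was [1,3]); enqueue [3]
  #7 pop 1: in=[-5,1] → [-4,3] (no change)
  #8 pop 2: in=[-5,4] → [-5,2] (was [-5,1]); enqueue [0,4]
  #9 pop 3: in=[-4,4] → [-4,4] (was [1,3]); enqueue []
  #10 pop 0: in=[-5,4] → [-4,5] (was [-4,4]); enqueue [2,3]
  #11 pop 4: in=[-5,2] → [-5,2] (was [-5,1]); enqueue [0,1]
  #12 pop 2: in=[-5,5] → [-5,3] (was [-5,2]); enqueue [4]
  #13 pop 3: in=[-4,5] → [-4,5] (was [-4,4]); enqueue []
  #14 pop 0: in=[-5,5] → [-4,5] (no change)
  #15 pop 1: in=[-5,2] → [-4,3] (no change)
  #16 pop 4: in=[-5,3] → [-5,3] (was [-5,2]); enqueue [0,1,2]
  #17 pop 0: in=[-5,5] → [-4,5] (no change)
  #18 pop 1: in=[-5,3] → [-4,3] (no change)
  #19 pop 2: in=[-5,5] → [-5,3] (no change)

Fixpoint:
  val[0] = [-4,5]
  val[1] = [-4,3]
  val[2] = [-5,3]
  val[3] = [-4,5]
  val[4] = [-5,3]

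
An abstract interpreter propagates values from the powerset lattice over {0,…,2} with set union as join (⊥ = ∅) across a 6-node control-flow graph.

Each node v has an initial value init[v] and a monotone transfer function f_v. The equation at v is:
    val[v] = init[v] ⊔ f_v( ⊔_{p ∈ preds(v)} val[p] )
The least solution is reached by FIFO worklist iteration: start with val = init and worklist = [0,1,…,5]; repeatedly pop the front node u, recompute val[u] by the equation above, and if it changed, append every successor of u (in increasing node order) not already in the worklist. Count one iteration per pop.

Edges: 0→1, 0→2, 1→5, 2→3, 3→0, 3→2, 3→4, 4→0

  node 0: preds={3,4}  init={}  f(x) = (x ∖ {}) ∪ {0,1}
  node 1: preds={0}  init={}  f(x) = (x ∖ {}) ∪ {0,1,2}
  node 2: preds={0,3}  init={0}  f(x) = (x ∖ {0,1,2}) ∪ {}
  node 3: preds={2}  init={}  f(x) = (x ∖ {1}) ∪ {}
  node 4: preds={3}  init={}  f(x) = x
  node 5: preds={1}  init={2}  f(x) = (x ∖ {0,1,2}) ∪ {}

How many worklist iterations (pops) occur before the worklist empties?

Worklist (8 pops):
  #1 pop 0: in={} → {0,1} (was {}); enqueue []
  #2 pop 1: in={0,1} → {0,1,2} (was {}); enqueue []
  #3 pop 2: in={0,1} → {0} (no change)
  #4 pop 3: in={0} → {0} (was {}); enqueue [0,2]
  #5 pop 4: in={0} → {0} (was {}); enqueue []
  #6 pop 5: in={0,1,2} → {2} (no change)
  #7 pop 0: in={0} → {0,1} (no change)
  #8 pop 2: in={0,1} → {0} (no change)

Fixpoint:
  val[0] = {0,1}
  val[1] = {0,1,2}
  val[2] = {0}
  val[3] = {0}
  val[4] = {0}
  val[5] = {2}

8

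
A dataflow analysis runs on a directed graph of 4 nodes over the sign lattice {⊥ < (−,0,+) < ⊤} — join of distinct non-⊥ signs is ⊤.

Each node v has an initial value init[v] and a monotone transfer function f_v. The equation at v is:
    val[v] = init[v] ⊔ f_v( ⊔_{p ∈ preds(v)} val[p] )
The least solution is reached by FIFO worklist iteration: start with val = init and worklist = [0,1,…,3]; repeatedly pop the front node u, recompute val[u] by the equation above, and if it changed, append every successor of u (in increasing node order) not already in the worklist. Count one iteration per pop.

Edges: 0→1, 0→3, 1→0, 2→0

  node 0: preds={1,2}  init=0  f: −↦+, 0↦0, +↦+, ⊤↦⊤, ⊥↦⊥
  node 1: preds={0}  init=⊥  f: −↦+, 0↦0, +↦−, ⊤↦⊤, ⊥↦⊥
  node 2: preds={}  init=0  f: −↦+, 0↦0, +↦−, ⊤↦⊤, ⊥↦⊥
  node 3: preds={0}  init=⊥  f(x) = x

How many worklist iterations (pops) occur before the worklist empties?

Iteration log — 5 steps:
  step 1. node 0  ⊔preds=0  new=0  stable
  step 2. node 1  ⊔preds=0  new=0  old=⊥  +wl: 0
  step 3. node 2  ⊔preds=⊥  new=0  stable
  step 4. node 3  ⊔preds=0  new=0  old=⊥  +wl: 
  step 5. node 0  ⊔preds=0  new=0  stable

Least fixpoint reached:
  node 0: 0
  node 1: 0
  node 2: 0
  node 3: 0

5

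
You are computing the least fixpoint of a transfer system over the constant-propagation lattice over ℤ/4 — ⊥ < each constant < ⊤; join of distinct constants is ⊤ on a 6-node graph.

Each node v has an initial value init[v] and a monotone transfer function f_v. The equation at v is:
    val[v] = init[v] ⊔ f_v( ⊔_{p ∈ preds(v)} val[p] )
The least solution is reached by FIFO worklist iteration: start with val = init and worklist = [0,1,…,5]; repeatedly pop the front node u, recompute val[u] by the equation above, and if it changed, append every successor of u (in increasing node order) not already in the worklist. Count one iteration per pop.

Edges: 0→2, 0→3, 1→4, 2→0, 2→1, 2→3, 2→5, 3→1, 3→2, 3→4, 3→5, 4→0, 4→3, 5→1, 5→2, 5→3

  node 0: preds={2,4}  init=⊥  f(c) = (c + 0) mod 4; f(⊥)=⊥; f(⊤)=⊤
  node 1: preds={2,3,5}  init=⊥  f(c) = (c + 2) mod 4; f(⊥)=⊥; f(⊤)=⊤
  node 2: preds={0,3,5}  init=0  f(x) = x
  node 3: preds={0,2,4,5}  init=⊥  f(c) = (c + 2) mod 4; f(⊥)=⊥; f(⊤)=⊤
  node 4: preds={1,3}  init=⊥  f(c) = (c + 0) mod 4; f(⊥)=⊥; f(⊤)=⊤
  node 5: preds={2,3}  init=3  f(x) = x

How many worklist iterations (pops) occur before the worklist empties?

Trace (10 dequeues):
  [1] u=0 | in 0 | out 0 | prev ⊥ | push {}
  [2] u=1 | in ⊤ | out ⊤ | prev ⊥ | push {}
  [3] u=2 | in ⊤ | out ⊤ | prev 0 | push {0,1}
  [4] u=3 | in ⊤ | out ⊤ | prev ⊥ | push {2}
  [5] u=4 | in ⊤ | out ⊤ | prev ⊥ | push {3}
  [6] u=5 | in ⊤ | out ⊤ | prev 3 | push {}
  [7] u=0 | in ⊤ | out ⊤ | prev 0 | push {}
  [8] u=1 | in ⊤ | out ⊤ | ==
  [9] u=2 | in ⊤ | out ⊤ | ==
  [10] u=3 | in ⊤ | out ⊤ | ==

Converged values:
  [0] ⊤
  [1] ⊤
  [2] ⊤
  [3] ⊤
  [4] ⊤
  [5] ⊤

10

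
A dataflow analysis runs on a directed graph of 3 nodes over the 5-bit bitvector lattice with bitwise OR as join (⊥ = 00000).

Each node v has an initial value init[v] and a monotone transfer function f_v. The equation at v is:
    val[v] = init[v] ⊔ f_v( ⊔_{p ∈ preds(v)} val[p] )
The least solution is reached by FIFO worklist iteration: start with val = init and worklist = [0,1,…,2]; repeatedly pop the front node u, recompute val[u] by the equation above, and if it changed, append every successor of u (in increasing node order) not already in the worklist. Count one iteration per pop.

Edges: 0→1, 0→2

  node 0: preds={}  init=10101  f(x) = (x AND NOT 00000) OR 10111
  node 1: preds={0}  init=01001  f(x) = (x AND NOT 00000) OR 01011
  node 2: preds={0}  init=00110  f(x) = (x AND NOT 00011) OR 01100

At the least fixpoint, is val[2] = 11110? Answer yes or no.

yes

Iteration log — 3 steps:
  step 1. node 0  ⊔preds=00000  new=10111  old=10101  +wl: 
  step 2. node 1  ⊔preds=10111  new=11111  old=01001  +wl: 
  step 3. node 2  ⊔preds=10111  new=11110  old=00110  +wl: 

Least fixpoint reached:
  node 0: 10111
  node 1: 11111
  node 2: 11110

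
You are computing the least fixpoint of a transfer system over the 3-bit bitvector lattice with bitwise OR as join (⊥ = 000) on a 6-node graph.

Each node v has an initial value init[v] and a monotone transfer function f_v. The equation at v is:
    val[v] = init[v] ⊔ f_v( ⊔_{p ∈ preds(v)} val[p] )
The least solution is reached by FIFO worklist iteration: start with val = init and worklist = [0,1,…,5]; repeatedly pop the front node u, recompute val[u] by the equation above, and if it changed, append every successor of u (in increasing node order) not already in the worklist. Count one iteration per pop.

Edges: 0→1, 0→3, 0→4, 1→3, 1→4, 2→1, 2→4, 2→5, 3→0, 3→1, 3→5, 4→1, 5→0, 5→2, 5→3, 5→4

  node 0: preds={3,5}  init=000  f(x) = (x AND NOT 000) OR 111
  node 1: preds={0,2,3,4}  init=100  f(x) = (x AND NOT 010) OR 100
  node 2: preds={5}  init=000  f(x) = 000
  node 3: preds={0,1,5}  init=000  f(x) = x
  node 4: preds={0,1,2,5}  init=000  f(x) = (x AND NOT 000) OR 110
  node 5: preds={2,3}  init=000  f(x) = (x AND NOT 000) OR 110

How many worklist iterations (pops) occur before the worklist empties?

Worklist (11 pops):
  #1 pop 0: in=000 → 111 (was 000); enqueue []
  #2 pop 1: in=111 → 101 (was 100); enqueue []
  #3 pop 2: in=000 → 000 (no change)
  #4 pop 3: in=111 → 111 (was 000); enqueue [0,1]
  #5 pop 4: in=111 → 111 (was 000); enqueue []
  #6 pop 5: in=111 → 111 (was 000); enqueue [2,3,4]
  #7 pop 0: in=111 → 111 (no change)
  #8 pop 1: in=111 → 101 (no change)
  #9 pop 2: in=111 → 000 (no change)
  #10 pop 3: in=111 → 111 (no change)
  #11 pop 4: in=111 → 111 (no change)

Fixpoint:
  val[0] = 111
  val[1] = 101
  val[2] = 000
  val[3] = 111
  val[4] = 111
  val[5] = 111

11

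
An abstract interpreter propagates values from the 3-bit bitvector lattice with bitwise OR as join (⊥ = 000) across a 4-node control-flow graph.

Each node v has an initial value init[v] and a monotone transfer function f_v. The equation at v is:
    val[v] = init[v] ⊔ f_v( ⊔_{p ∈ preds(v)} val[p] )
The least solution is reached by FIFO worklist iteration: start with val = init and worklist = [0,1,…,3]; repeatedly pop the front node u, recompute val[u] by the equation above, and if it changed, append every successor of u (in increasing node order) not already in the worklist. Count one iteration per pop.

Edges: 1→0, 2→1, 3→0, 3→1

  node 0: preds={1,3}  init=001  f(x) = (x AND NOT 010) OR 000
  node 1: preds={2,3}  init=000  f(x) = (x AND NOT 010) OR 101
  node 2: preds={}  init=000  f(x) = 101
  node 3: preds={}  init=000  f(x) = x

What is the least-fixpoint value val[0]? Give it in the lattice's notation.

101

Worklist (6 pops):
  #1 pop 0: in=000 → 001 (no change)
  #2 pop 1: in=000 → 101 (was 000); enqueue [0]
  #3 pop 2: in=000 → 101 (was 000); enqueue [1]
  #4 pop 3: in=000 → 000 (no change)
  #5 pop 0: in=101 → 101 (was 001); enqueue []
  #6 pop 1: in=101 → 101 (no change)

Fixpoint:
  val[0] = 101
  val[1] = 101
  val[2] = 101
  val[3] = 000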